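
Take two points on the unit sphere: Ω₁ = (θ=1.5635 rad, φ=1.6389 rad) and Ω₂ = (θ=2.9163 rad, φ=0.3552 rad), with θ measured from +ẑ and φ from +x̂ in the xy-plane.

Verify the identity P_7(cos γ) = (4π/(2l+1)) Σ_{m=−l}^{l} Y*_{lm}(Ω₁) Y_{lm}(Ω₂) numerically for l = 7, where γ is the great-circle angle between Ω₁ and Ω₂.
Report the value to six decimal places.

-0.119355

Addition theorem: P_7(cos γ) = (4π/15) Σ_m Y*_{lm}(Ω₁) Y_{lm}(Ω₂), m = −7…7:
  term(m=-7) = -0.000006+0.000003i   from Y*(Ω₁)=+0.229412-0.444203i, Y(Ω₂)=-0.000011-0.000008i
  term(m=-6) = -0.000000-0.000003i   from Y*(Ω₁)=-0.012525-0.005423i, Y(Ω₂)=+0.000120+0.000192i
  term(m=-5) = -0.000842-0.000115i   from Y*(Ω₁)=+0.122444-0.345575i, Y(Ω₂)=-0.000472-0.002269i
  term(m=-4) = +0.000110-0.000244i   from Y*(Ω₁)=-0.015466-0.004320i, Y(Ω₂)=-0.002489+0.016471i
  term(m=-3) = -0.021519-0.018478i   from Y*(Ω₁)=+0.067256-0.324590i, Y(Ω₂)=+0.041412-0.074877i
  term(m=-2) = +0.004328-0.002800i   from Y*(Ω₁)=-0.016957-0.002324i, Y(Ω₂)=-0.228320+0.196407i
  term(m=-1) = -0.057160-0.193597i   from Y*(Ω₁)=+0.021702-0.318164i, Y(Ω₂)=+0.593466-0.220136i
  term(m=+0) = +0.007711+0.000000i   from Y*(Ω₁)=-0.017429-0.000000i, Y(Ω₂)=-0.442399+0.000000i
  term(m=+1) = -0.057160+0.193597i   from Y*(Ω₁)=-0.021702-0.318164i, Y(Ω₂)=-0.593466-0.220136i
  term(m=+2) = +0.004328+0.002800i   from Y*(Ω₁)=-0.016957+0.002324i, Y(Ω₂)=-0.228320-0.196407i
  term(m=+3) = -0.021519+0.018478i   from Y*(Ω₁)=-0.067256-0.324590i, Y(Ω₂)=-0.041412-0.074877i
  term(m=+4) = +0.000110+0.000244i   from Y*(Ω₁)=-0.015466+0.004320i, Y(Ω₂)=-0.002489-0.016471i
  term(m=+5) = -0.000842+0.000115i   from Y*(Ω₁)=-0.122444-0.345575i, Y(Ω₂)=+0.000472-0.002269i
  term(m=+6) = -0.000000+0.000003i   from Y*(Ω₁)=-0.012525+0.005423i, Y(Ω₂)=+0.000120-0.000192i
  term(m=+7) = -0.000006-0.000003i   from Y*(Ω₁)=-0.229412-0.444203i, Y(Ω₂)=+0.000011-0.000008i
Total Σ_m = -0.142469+0.000000i. Multiply by 0.837758: -0.119355+0.000000i. P_7(cos γ) = -0.119355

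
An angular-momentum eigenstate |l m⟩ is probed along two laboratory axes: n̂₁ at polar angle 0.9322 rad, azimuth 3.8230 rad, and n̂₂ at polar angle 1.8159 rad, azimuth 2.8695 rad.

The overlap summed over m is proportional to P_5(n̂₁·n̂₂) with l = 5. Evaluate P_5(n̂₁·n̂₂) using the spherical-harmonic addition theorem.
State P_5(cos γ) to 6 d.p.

0.344112

Summing Y*_{l m}(θ₁,φ₁)·Y_{l m}(θ₂,φ₂) over m ∈ [−5, 5]; prefactor 4π/(2·5+1) = 1.142397:
  [-5]  conj(Y_{5,-5})(Ω₁) = 0.14947 + 0.04063j ; Y_{5,-5}(Ω₂) = -0.08326 - 0.39001j ; Δ = 0.00340 - 0.06168j
  [-4]  conj(Y_{5,-4})(Ω₁) = -0.33262 + 0.14693j ; Y_{5,-4}(Ω₂) = -0.14634 - 0.27944j ; Δ = 0.08974 + 0.07145j
  [-3]  conj(Y_{5,-3})(Ω₁) = 0.17944 - 0.35027j ; Y_{5,-3}(Ω₂) = 0.10169 + 0.10817j ; Δ = 0.05614 - 0.01621j
  [-2]  conj(Y_{5,-2})(Ω₁) = 0.00886 + 0.04199j ; Y_{5,-2}(Ω₂) = 0.27263 + 0.16498j ; Δ = -0.00451 + 0.01291j
  [-1]  conj(Y_{5,-1})(Ω₁) = 0.26429 + 0.21434j ; Y_{5,-1}(Ω₂) = -0.07436 - 0.02075j ; Δ = -0.01521 - 0.02142j
  [+0]  conj(Y_{5,0})(Ω₁) = -0.13370 + 0.00000j ; Y_{5,0}(Ω₂) = -0.31491 + 0.00000j ; Δ = 0.04210 + 0.00000j
  [+1]  conj(Y_{5,1})(Ω₁) = -0.26429 + 0.21434j ; Y_{5,1}(Ω₂) = 0.07436 - 0.02075j ; Δ = -0.01521 + 0.02142j
  [+2]  conj(Y_{5,2})(Ω₁) = 0.00886 - 0.04199j ; Y_{5,2}(Ω₂) = 0.27263 - 0.16498j ; Δ = -0.00451 - 0.01291j
  [+3]  conj(Y_{5,3})(Ω₁) = -0.17944 - 0.35027j ; Y_{5,3}(Ω₂) = -0.10169 + 0.10817j ; Δ = 0.05614 + 0.01621j
  [+4]  conj(Y_{5,4})(Ω₁) = -0.33262 - 0.14693j ; Y_{5,4}(Ω₂) = -0.14634 + 0.27944j ; Δ = 0.08974 - 0.07145j
  [+5]  conj(Y_{5,5})(Ω₁) = -0.14947 + 0.04063j ; Y_{5,5}(Ω₂) = 0.08326 - 0.39001j ; Δ = 0.00340 + 0.06168j
Σ over m = 0.30122 + 0.00000j; ×(4π/11) → 0.34411 + 0.00000j. Real part: 0.344112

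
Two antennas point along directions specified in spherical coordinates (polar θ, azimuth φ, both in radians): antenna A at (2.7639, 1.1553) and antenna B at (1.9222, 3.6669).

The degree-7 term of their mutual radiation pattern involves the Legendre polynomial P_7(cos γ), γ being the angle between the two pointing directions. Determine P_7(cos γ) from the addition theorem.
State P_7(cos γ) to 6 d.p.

-0.086624

Term-by-term m-sum for l=7 (normalisation 4π/15 = 0.837758):
  term(m=-7) = +0.000044+0.000142i   from Y*(Ω₁)=-0.000107+0.000451i, Y(Ω₂)=+0.276566-0.164117i
  term(m=-6) = -0.001550-0.001150i   from Y*(Ω₁)=-0.003486-0.002642i, Y(Ω₂)=+0.441130-0.004522i
  term(m=-5) = +0.003704+0.000031i   from Y*(Ω₁)=+0.022390-0.012427i, Y(Ω₂)=+0.125876+0.071248i
  term(m=-4) = +0.024191-0.017329i   from Y*(Ω₁)=+0.009457+0.103424i, Y(Ω₂)=-0.144956-0.247155i
  term(m=-3) = -0.023640+0.071533i   from Y*(Ω₁)=-0.277298-0.093221i, Y(Ω₂)=-0.001320-0.257520i
  term(m=-2) = +0.030482+0.094894i   from Y*(Ω₁)=+0.356125-0.390175i, Y(Ω₂)=-0.093778+0.163718i
  term(m=-1) = -0.102245-0.074547i   from Y*(Ω₁)=+0.178926+0.405562i, Y(Ω₂)=-0.246967+0.143150i
  term(m=+0) = +0.034628+0.000000i   from Y*(Ω₁)=+0.220133-0.000000i, Y(Ω₂)=+0.157304+0.000000i
  term(m=+1) = -0.102245+0.074547i   from Y*(Ω₁)=-0.178926+0.405562i, Y(Ω₂)=+0.246967+0.143150i
  term(m=+2) = +0.030482-0.094894i   from Y*(Ω₁)=+0.356125+0.390175i, Y(Ω₂)=-0.093778-0.163718i
  term(m=+3) = -0.023640-0.071533i   from Y*(Ω₁)=+0.277298-0.093221i, Y(Ω₂)=+0.001320-0.257520i
  term(m=+4) = +0.024191+0.017329i   from Y*(Ω₁)=+0.009457-0.103424i, Y(Ω₂)=-0.144956+0.247155i
  term(m=+5) = +0.003704-0.000031i   from Y*(Ω₁)=-0.022390-0.012427i, Y(Ω₂)=-0.125876+0.071248i
  term(m=+6) = -0.001550+0.001150i   from Y*(Ω₁)=-0.003486+0.002642i, Y(Ω₂)=+0.441130+0.004522i
  term(m=+7) = +0.000044-0.000142i   from Y*(Ω₁)=+0.000107+0.000451i, Y(Ω₂)=-0.276566-0.164117i
Accumulated sum -0.103400+0.000000i; after 4π/(2l+1) scaling, -0.086624+0.000000i ⇒ P_7 = -0.086624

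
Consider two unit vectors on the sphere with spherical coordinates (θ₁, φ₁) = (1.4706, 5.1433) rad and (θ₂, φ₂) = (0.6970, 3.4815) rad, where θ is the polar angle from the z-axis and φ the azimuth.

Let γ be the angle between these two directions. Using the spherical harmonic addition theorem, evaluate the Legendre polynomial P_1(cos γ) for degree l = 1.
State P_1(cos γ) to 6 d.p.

Expand P_1 via completeness: Σ_{m} conj(Y_{1,m}) at Ω₁ times Y_{1,m} at Ω₂ —
  m=-1: Y*=0.14359 - 0.31234j  Y=-0.20909 + 0.07394j  product -0.00693 + 0.07592j
  m=+0: Y*=0.04887 + 0.00000j  Y=0.37465 + 0.00000j  product 0.01831 + 0.00000j
  m=+1: Y*=-0.14359 - 0.31234j  Y=0.20909 + 0.07394j  product -0.00693 - 0.07592j
Accumulated sum 0.00445 + 0.00000j; after 4π/(2l+1) scaling, 0.01866 + 0.00000j ⇒ P_1 = 0.018655

0.018655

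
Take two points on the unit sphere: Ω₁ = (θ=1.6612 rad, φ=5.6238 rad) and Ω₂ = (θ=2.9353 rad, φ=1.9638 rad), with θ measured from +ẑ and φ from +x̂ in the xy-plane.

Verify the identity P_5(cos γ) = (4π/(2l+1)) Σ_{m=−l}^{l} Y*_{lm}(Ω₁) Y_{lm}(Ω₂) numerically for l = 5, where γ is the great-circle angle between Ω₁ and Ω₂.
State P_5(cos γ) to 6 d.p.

Addition theorem: P_5(cos γ) = (4π/11) Σ_m Y*_{lm}(Ω₁) Y_{lm}(Ω₂), m = −5…5:
  term(m=-5) = 0.00006 - 0.00004j   from Y*(Ω₁)=-0.44926 + 0.07035j, Y(Ω₂)=-0.00015 + 0.00006j
  term(m=-4) = -0.00016 + 0.00029j   from Y*(Ω₁)=0.11414 + 0.06296j, Y(Ω₂)=0.00000 + 0.00253j
  term(m=-3) = 0.00011 + 0.00718j   from Y*(Ω₁)=0.12545 + 0.29074j, Y(Ω₂)=0.02094 + 0.00865j
  term(m=-2) = -0.00983 - 0.01662j   from Y*(Ω₁)=0.03692 - 0.14337j, Y(Ω₂)=0.09218 - 0.09229j
  term(m=-1) = -0.11067 - 0.06313j   from Y*(Ω₁)=0.22369 - 0.17339j, Y(Ω₂)=-0.17241 - 0.41587j
  term(m=+0) = 0.10051 + 0.00000j   from Y*(Ω₁)=-0.15240 + 0.00000j, Y(Ω₂)=-0.65950 + 0.00000j
  term(m=+1) = -0.11067 + 0.06313j   from Y*(Ω₁)=-0.22369 - 0.17339j, Y(Ω₂)=0.17241 - 0.41587j
  term(m=+2) = -0.00983 + 0.01662j   from Y*(Ω₁)=0.03692 + 0.14337j, Y(Ω₂)=0.09218 + 0.09229j
  term(m=+3) = 0.00011 - 0.00718j   from Y*(Ω₁)=-0.12545 + 0.29074j, Y(Ω₂)=-0.02094 + 0.00865j
  term(m=+4) = -0.00016 - 0.00029j   from Y*(Ω₁)=0.11414 - 0.06296j, Y(Ω₂)=0.00000 - 0.00253j
  term(m=+5) = 0.00006 + 0.00004j   from Y*(Ω₁)=0.44926 + 0.07035j, Y(Ω₂)=0.00015 + 0.00006j
Accumulated sum -0.14046 - 0.00000j; after 4π/(2l+1) scaling, -0.16046 - 0.00000j ⇒ P_5 = -0.160461

-0.160461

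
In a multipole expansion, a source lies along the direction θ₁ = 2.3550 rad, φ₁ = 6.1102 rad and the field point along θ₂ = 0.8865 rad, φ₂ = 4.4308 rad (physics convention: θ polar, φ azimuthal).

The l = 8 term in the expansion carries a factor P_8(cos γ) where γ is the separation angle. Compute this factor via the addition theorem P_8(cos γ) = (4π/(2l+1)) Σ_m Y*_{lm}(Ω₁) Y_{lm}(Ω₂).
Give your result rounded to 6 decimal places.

-0.057080

Expand P_8 via completeness: Σ_{m} conj(Y_{8,m}) at Ω₁ times Y_{8,m} at Ω₂ —
  term(m=-8) = (0.001407, 0.001663)   from Y*(Ω₁)=(0.006044, -0.031957), Y(Ω₂)=(-0.042219, 0.052004)
  term(m=-7) = (-0.019548, 0.020558)   from Y*(Ω₁)=(-0.045707, 0.121468), Y(Ω₂)=(0.201299, 0.085185)
  term(m=-6) = (-0.099375, -0.075800)   from Y*(Ω₁)=(0.156057, -0.264593), Y(Ω₂)=(0.048197, -0.404001)
  term(m=-5) = (0.101675, -0.168465)   from Y*(Ω₁)=(-0.296944, 0.348373), Y(Ω₂)=(-0.424170, 0.069694)
  term(m=-4) = (0.039091, 0.018137)   from Y*(Ω₁)=(0.275050, -0.227908), Y(Ω₂)=(0.051870, 0.108921)
  term(m=-3) = (-0.005552, 0.016435)   from Y*(Ω₁)=(0.050458, -0.028820), Y(Ω₂)=(-0.223246, 0.198196)
  term(m=-2) = (-0.110403, -0.024365)   from Y*(Ω₁)=(-0.360676, 0.130013), Y(Ω₂)=(0.249350, 0.157436)
  term(m=-1) = (-0.002396, 0.021978)   from Y*(Ω₁)=(0.124549, -0.021763), Y(Ω₂)=(-0.048591, 0.167974)
  term(m=+0) = (0.112985, 0.000000)   from Y*(Ω₁)=(0.348301, -0.000000), Y(Ω₂)=(0.324390, 0.000000)
  term(m=+1) = (-0.002396, -0.021978)   from Y*(Ω₁)=(-0.124549, -0.021763), Y(Ω₂)=(0.048591, 0.167974)
  term(m=+2) = (-0.110403, 0.024365)   from Y*(Ω₁)=(-0.360676, -0.130013), Y(Ω₂)=(0.249350, -0.157436)
  term(m=+3) = (-0.005552, -0.016435)   from Y*(Ω₁)=(-0.050458, -0.028820), Y(Ω₂)=(0.223246, 0.198196)
  term(m=+4) = (0.039091, -0.018137)   from Y*(Ω₁)=(0.275050, 0.227908), Y(Ω₂)=(0.051870, -0.108921)
  term(m=+5) = (0.101675, 0.168465)   from Y*(Ω₁)=(0.296944, 0.348373), Y(Ω₂)=(0.424170, 0.069694)
  term(m=+6) = (-0.099375, 0.075800)   from Y*(Ω₁)=(0.156057, 0.264593), Y(Ω₂)=(0.048197, 0.404001)
  term(m=+7) = (-0.019548, -0.020558)   from Y*(Ω₁)=(0.045707, 0.121468), Y(Ω₂)=(-0.201299, 0.085185)
  term(m=+8) = (0.001407, -0.001663)   from Y*(Ω₁)=(0.006044, 0.031957), Y(Ω₂)=(-0.042219, -0.052004)
Total Σ_m = (-0.077218, -0.000000). Multiply by 0.739198: (-0.057080, -0.000000). P_8(cos γ) = -0.057080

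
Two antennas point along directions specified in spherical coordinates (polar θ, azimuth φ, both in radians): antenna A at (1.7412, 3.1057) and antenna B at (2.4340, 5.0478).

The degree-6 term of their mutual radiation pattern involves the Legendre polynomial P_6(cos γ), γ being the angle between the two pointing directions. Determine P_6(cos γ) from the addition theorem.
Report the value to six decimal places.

-0.244369

Summing Y*_{l m}(θ₁,φ₁)·Y_{l m}(θ₂,φ₂) over m ∈ [−6, 6]; prefactor 4π/(2·6+1) = 0.966644:
  m=-6: Y*=(0.432371, -0.094580)  Y=(0.015574, 0.032939)  product (0.009849, 0.012769)
  m=-5: Y*=(0.259583, -0.047092)  Y=(-0.146730, 0.015650)  product (-0.037351, 0.010972)
  m=-4: Y*=(-0.227725, 0.032921)  Y=(0.077435, -0.331984)  product (-0.006705, 0.078151)
  m=-3: Y*=(-0.282107, 0.030495)  Y=(0.385026, 0.243846)  product (-0.116055, -0.057050)
  m=-2: Y*=(0.160804, -0.011563)  Y=(-0.173601, 0.137769)  product (-0.026323, 0.024161)
  m=-1: Y*=(0.286550, -0.010289)  Y=(0.088375, 0.253527)  product (0.027932, 0.071739)
  m=+0: Y*=(-0.142107, -0.000000)  Y=(-0.313153, 0.000000)  product (0.044501, 0.000000)
  m=+1: Y*=(-0.286550, -0.010289)  Y=(-0.088375, 0.253527)  product (0.027932, -0.071739)
  m=+2: Y*=(0.160804, 0.011563)  Y=(-0.173601, -0.137769)  product (-0.026323, -0.024161)
  m=+3: Y*=(0.282107, 0.030495)  Y=(-0.385026, 0.243846)  product (-0.116055, 0.057050)
  m=+4: Y*=(-0.227725, -0.032921)  Y=(0.077435, 0.331984)  product (-0.006705, -0.078151)
  m=+5: Y*=(-0.259583, -0.047092)  Y=(0.146730, 0.015650)  product (-0.037351, -0.010972)
  m=+6: Y*=(0.432371, 0.094580)  Y=(0.015574, -0.032939)  product (0.009849, -0.012769)
Σ over m = (-0.252802, 0.000000); ×(4π/13) → (-0.244369, 0.000000). Real part: -0.244369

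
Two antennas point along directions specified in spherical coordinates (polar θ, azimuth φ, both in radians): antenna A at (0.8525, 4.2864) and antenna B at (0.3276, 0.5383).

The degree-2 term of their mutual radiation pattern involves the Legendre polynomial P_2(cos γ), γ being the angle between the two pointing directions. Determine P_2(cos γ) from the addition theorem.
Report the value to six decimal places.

Expand P_2 via completeness: Σ_{m} conj(Y_{2,m}) at Ω₁ times Y_{2,m} at Ω₂ —
  m=-2: -0.14420 + 0.16480j × 0.01897 - 0.03521j = 0.00307 + 0.00820j  (running Σ = 0.00307 + 0.00820j)
  m=-1: -0.15818 - 0.34859j × 0.20208 - 0.12067j = -0.07403 - 0.05136j  (running Σ = -0.07096 - 0.04315j)
  m=0: 0.09440 + 0.00000j × 0.53282 + 0.00000j = 0.05030 + 0.00000j  (running Σ = -0.02067 - 0.04315j)
  m=1: 0.15818 - 0.34859j × -0.20208 - 0.12067j = -0.07403 + 0.05136j  (running Σ = -0.09469 + 0.00820j)
  m=2: -0.14420 - 0.16480j × 0.01897 + 0.03521j = 0.00307 - 0.00820j  (running Σ = -0.09163 + 0.00000j)
Accumulated sum -0.09163 + 0.00000j; after 4π/(2l+1) scaling, -0.23028 + 0.00000j ⇒ P_2 = -0.230281

-0.230281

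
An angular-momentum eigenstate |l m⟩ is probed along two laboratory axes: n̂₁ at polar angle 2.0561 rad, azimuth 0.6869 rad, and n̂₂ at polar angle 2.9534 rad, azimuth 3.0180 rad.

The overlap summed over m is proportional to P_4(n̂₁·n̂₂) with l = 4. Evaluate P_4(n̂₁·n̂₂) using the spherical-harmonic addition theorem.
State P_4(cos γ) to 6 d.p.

Term-by-term m-sum for l=4 (normalisation 4π/9 = 1.396263):
  [-4]  conj(Y_{4,-4})(Ω₁) = (-0.250141, 0.103991) ; Y_{4,-4}(Ω₂) = (0.000477, 0.000257) ; Δ = (-0.000146, -0.000015)
  [-3]  conj(Y_{4,-3})(Ω₁) = (0.190134, -0.356548) ; Y_{4,-3}(Ω₂) = (0.007504, 0.002917) ; Δ = (0.002467, -0.002121)
  [-2]  conj(Y_{4,-2})(Ω₁) = (0.026802, 0.134290) ; Y_{4,-2}(Ω₂) = (0.065334, 0.016487) ; Δ = (-0.000463, 0.009216)
  [-1]  conj(Y_{4,-1})(Ω₁) = (0.222898, 0.182807) ; Y_{4,-1}(Ω₂) = (0.323985, 0.040247) ; Δ = (0.064858, 0.068198)
  [+0]  conj(Y_{4,0})(Ω₁) = (-0.197900, -0.000000) ; Y_{4,0}(Ω₂) = (0.702719, 0.000000) ; Δ = (-0.139068, -0.000000)
  [+1]  conj(Y_{4,1})(Ω₁) = (-0.222898, 0.182807) ; Y_{4,1}(Ω₂) = (-0.323985, 0.040247) ; Δ = (0.064858, -0.068198)
  [+2]  conj(Y_{4,2})(Ω₁) = (0.026802, -0.134290) ; Y_{4,2}(Ω₂) = (0.065334, -0.016487) ; Δ = (-0.000463, -0.009216)
  [+3]  conj(Y_{4,3})(Ω₁) = (-0.190134, -0.356548) ; Y_{4,3}(Ω₂) = (-0.007504, 0.002917) ; Δ = (0.002467, 0.002121)
  [+4]  conj(Y_{4,4})(Ω₁) = (-0.250141, -0.103991) ; Y_{4,4}(Ω₂) = (0.000477, -0.000257) ; Δ = (-0.000146, 0.000015)
Σ over m = (-0.005636, 0.000000); ×(4π/9) → (-0.007869, 0.000000). Real part: -0.007869

-0.007869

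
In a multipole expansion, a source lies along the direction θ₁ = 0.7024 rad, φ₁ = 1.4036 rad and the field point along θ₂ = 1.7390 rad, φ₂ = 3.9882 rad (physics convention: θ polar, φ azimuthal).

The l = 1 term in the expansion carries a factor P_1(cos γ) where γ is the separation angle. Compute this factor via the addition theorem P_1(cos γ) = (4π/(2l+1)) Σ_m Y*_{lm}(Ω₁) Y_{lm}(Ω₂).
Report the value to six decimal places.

Expand P_1 via completeness: Σ_{m} conj(Y_{1,m}) at Ω₁ times Y_{1,m} at Ω₂ —
  m=-1: Y*=+0.037146+0.220094i  Y=-0.225669+0.255136i  product -0.064537-0.040191i
  m=+0: Y*=+0.372947-0.000000i  Y=-0.081798+0.000000i  product -0.030506+0.000000i
  m=+1: Y*=-0.037146+0.220094i  Y=+0.225669+0.255136i  product -0.064537+0.040191i
Σ over m = -0.159579+0.000000i; ×(4π/3) → -0.668445+0.000000i. Real part: -0.668445

-0.668445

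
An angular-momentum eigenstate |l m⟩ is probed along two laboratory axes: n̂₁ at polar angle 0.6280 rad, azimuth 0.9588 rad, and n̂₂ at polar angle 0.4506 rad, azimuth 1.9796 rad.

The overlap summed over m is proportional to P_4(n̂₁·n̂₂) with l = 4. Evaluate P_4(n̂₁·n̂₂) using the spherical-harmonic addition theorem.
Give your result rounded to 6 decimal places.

Addition theorem: P_4(cos γ) = (4π/9) Σ_m Y*_{lm}(Ω₁) Y_{lm}(Ω₂), m = −4…4:
  m=-4: (-0.040547, -0.033711) × (-0.001025, -0.015886) = (-0.000494, 0.000679)  (running Σ = (-0.000494, 0.000679))
  m=-3: (-0.198235, 0.053838) × (0.087604, 0.031422) = (-0.019058, -0.001512)  (running Σ = (-0.019552, -0.000834))
  m=-2: (-0.140655, 0.389183) × (-0.202761, 0.216262) = (-0.055646, -0.109330)  (running Σ = (-0.075198, -0.110163))
  m=-1: (0.204638, 0.291551) × (-0.197020, -0.454791) = (0.092277, -0.150509)  (running Σ = (0.017079, -0.260672))
  m=0: (-0.173183, -0.000000) × (0.176920, 0.000000) = (-0.030640, -0.000000)  (running Σ = (-0.013561, -0.260672))
  m=1: (-0.204638, 0.291551) × (0.197020, -0.454791) = (0.092277, 0.150509)  (running Σ = (0.078717, -0.110163))
  m=2: (-0.140655, -0.389183) × (-0.202761, -0.216262) = (-0.055646, 0.109330)  (running Σ = (0.023070, -0.000834))
  m=3: (0.198235, 0.053838) × (-0.087604, 0.031422) = (-0.019058, 0.001512)  (running Σ = (0.004012, 0.000679))
  m=4: (-0.040547, 0.033711) × (-0.001025, 0.015886) = (-0.000494, -0.000679)  (running Σ = (0.003518, -0.000000))
Total Σ_m = (0.003518, -0.000000). Multiply by 1.396263: (0.004913, -0.000000). P_4(cos γ) = 0.004913

0.004913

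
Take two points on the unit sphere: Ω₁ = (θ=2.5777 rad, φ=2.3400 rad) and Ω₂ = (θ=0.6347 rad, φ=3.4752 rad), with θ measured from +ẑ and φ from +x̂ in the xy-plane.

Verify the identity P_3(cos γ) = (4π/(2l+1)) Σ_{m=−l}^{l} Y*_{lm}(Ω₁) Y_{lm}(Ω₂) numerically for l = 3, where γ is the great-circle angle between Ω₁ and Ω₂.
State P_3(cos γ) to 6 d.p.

0.411436

Addition theorem: P_3(cos γ) = (4π/7) Σ_m Y*_{lm}(Ω₁) Y_{lm}(Ω₂), m = −3…3:
  term(m=-3) = (-0.005349, 0.001446)   from Y*(Ω₁)=(0.047180, 0.042805), Y(Ω₂)=(-0.046932, 0.073225)
  term(m=-2) = (0.045970, 0.054622)   from Y*(Ω₁)=(0.007991, 0.246621), Y(Ω₂)=(0.227281, -0.179036)
  term(m=-1) = (0.080531, -0.173033)   from Y*(Ω₁)=(-0.308977, 0.319150), Y(Ω₂)=(-0.405962, 0.140690)
  term(m=+0) = (-0.013119, -0.000000)   from Y*(Ω₁)=(-0.180301, -0.000000), Y(Ω₂)=(0.072762, 0.000000)
  term(m=+1) = (0.080531, 0.173033)   from Y*(Ω₁)=(0.308977, 0.319150), Y(Ω₂)=(0.405962, 0.140690)
  term(m=+2) = (0.045970, -0.054622)   from Y*(Ω₁)=(0.007991, -0.246621), Y(Ω₂)=(0.227281, 0.179036)
  term(m=+3) = (-0.005349, -0.001446)   from Y*(Ω₁)=(-0.047180, 0.042805), Y(Ω₂)=(0.046932, 0.073225)
Total Σ_m = (0.229187, 0.000000). Multiply by 1.795196: (0.411436, 0.000000). P_3(cos γ) = 0.411436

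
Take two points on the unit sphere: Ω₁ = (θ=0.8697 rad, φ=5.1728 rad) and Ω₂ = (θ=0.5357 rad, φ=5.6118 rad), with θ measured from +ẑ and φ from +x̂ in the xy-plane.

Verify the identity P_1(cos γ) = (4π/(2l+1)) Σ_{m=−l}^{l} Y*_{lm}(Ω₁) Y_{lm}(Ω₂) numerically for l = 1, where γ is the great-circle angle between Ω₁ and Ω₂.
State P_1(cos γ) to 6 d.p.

Summing Y*_{l m}(θ₁,φ₁)·Y_{l m}(θ₂,φ₂) over m ∈ [−1, 1]; prefactor 4π/(2·1+1) = 4.188790:
  m=-1: Y*=0.11730 - 0.23651j  Y=0.13808 + 0.10971j  product 0.04214 - 0.01979j
  m=+0: Y*=0.31518 + 0.00000j  Y=0.42015 + 0.00000j  product 0.13242 + 0.00000j
  m=+1: Y*=-0.11730 - 0.23651j  Y=-0.13808 + 0.10971j  product 0.04214 + 0.01979j
Σ over m = 0.21671 + 0.00000j; ×(4π/3) → 0.90775 + 0.00000j. Real part: 0.907753

0.907753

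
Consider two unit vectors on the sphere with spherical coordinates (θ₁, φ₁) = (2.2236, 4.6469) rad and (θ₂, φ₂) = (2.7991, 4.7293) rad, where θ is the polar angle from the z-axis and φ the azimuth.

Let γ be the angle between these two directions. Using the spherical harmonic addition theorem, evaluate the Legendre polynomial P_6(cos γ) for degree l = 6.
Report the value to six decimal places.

-0.413001

Term-by-term m-sum for l=6 (normalisation 4π/13 = 0.966644):
  [-6]  conj(Y_{6,-6})(Ω₁) = (-0.112145, 0.046483) ; Y_{6,-6}(Ω₂) = (-0.000690, 0.000070) ; Δ = (0.000074, -0.000040)
  [-5]  conj(Y_{6,-5})(Ω₁) = (0.103419, 0.304467) ; Y_{6,-5}(Ω₂) = (-0.000569, -0.006710) ; Δ = (0.001984, -0.000867)
  [-4]  conj(Y_{6,-4})(Ω₁) = (0.419718, -0.112533) ; Y_{6,-4}(Ω₂) = (0.039663, -0.002687) ; Δ = (0.016345, -0.005591)
  [-3]  conj(Y_{6,-3})(Ω₁) = (-0.040983, -0.205907) ; Y_{6,-3}(Ω₂) = (0.007966, 0.156886) ; Δ = (0.031977, -0.008070)
  [-2]  conj(Y_{6,-2})(Ω₁) = (0.234125, -0.030842) ; Y_{6,-2}(Ω₂) = (-0.404063, 0.013671) ; Δ = (-0.094180, 0.015663)
  [-1]  conj(Y_{6,-1})(Ω₁) = (-0.020508, -0.312702) ; Y_{6,-1}(Ω₂) = (-0.009607, -0.568050) ; Δ = (-0.177433, 0.014654)
  [+0]  conj(Y_{6,0})(Ω₁) = (0.156509, -0.000000) ; Y_{6,0}(Ω₂) = (0.097195, 0.000000) ; Δ = (0.015212, 0.000000)
  [+1]  conj(Y_{6,1})(Ω₁) = (0.020508, -0.312702) ; Y_{6,1}(Ω₂) = (0.009607, -0.568050) ; Δ = (-0.177433, -0.014654)
  [+2]  conj(Y_{6,2})(Ω₁) = (0.234125, 0.030842) ; Y_{6,2}(Ω₂) = (-0.404063, -0.013671) ; Δ = (-0.094180, -0.015663)
  [+3]  conj(Y_{6,3})(Ω₁) = (0.040983, -0.205907) ; Y_{6,3}(Ω₂) = (-0.007966, 0.156886) ; Δ = (0.031977, 0.008070)
  [+4]  conj(Y_{6,4})(Ω₁) = (0.419718, 0.112533) ; Y_{6,4}(Ω₂) = (0.039663, 0.002687) ; Δ = (0.016345, 0.005591)
  [+5]  conj(Y_{6,5})(Ω₁) = (-0.103419, 0.304467) ; Y_{6,5}(Ω₂) = (0.000569, -0.006710) ; Δ = (0.001984, 0.000867)
  [+6]  conj(Y_{6,6})(Ω₁) = (-0.112145, -0.046483) ; Y_{6,6}(Ω₂) = (-0.000690, -0.000070) ; Δ = (0.000074, 0.000040)
Total Σ_m = (-0.427253, 0.000000). Multiply by 0.966644: (-0.413001, 0.000000). P_6(cos γ) = -0.413001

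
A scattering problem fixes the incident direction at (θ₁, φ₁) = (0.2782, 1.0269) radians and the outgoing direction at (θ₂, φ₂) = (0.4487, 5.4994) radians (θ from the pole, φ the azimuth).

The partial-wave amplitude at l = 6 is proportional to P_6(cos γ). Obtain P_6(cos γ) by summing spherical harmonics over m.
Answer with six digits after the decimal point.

-0.412979

Summing Y*_{l m}(θ₁,φ₁)·Y_{l m}(θ₂,φ₂) over m ∈ [−6, 6]; prefactor 4π/(2·6+1) = 0.966644:
  m=-6: Y*=(0.000206, -0.000025)  Y=(-0.000031, -0.003219)  product (-0.000000, -0.000001)
  m=-5: Y*=(0.001030, -0.002293)  Y=(-0.016509, -0.016245)  product (-0.000054, 0.000021)
  m=-4: Y*=(-0.010582, -0.015309)  Y=(-0.100186, 0.000646)  product (0.001070, 0.001527)
  m=-3: Y*=(-0.092848, 0.005661)  Y=(-0.199920, 0.201864)  product (0.017419, -0.019874)
  m=-2: Y*=(-0.143376, 0.273391)  Y=(0.001608, 0.498643)  product (-0.136555, -0.071054)
  m=-1: Y*=(0.308083, 0.509449)  Y=(0.273038, 0.272159)  product (-0.054533, 0.222947)
  m=+0: Y*=(0.342039, -0.000000)  Y=(-0.239518, 0.000000)  product (-0.081925, 0.000000)
  m=+1: Y*=(-0.308083, 0.509449)  Y=(-0.273038, 0.272159)  product (-0.054533, -0.222947)
  m=+2: Y*=(-0.143376, -0.273391)  Y=(0.001608, -0.498643)  product (-0.136555, 0.071054)
  m=+3: Y*=(0.092848, 0.005661)  Y=(0.199920, 0.201864)  product (0.017419, 0.019874)
  m=+4: Y*=(-0.010582, 0.015309)  Y=(-0.100186, -0.000646)  product (0.001070, -0.001527)
  m=+5: Y*=(-0.001030, -0.002293)  Y=(0.016509, -0.016245)  product (-0.000054, -0.000021)
  m=+6: Y*=(0.000206, 0.000025)  Y=(-0.000031, 0.003219)  product (-0.000000, 0.000001)
Σ over m = (-0.427230, -0.000000); ×(4π/13) → (-0.412979, -0.000000). Real part: -0.412979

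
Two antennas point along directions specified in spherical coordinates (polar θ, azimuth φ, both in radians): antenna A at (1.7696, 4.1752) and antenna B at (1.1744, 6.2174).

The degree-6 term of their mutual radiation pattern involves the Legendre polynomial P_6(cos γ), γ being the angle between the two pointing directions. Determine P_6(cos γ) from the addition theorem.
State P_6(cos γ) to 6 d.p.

0.329146

Expand P_6 via completeness: Σ_{m} conj(Y_{6,m}) at Ω₁ times Y_{6,m} at Ω₂ —
  [-6]  conj(Y_{6,-6})(Ω₁) = +0.427308-0.034921i ; Y_{6,-6}(Ω₂) = +0.274761+0.114458i ; Δ = +0.121405+0.039314i
  [-5]  conj(Y_{6,-5})(Ω₁) = +0.131666-0.268683i ; Y_{6,-5}(Ω₂) = +0.408426+0.139406i ; Δ = +0.091232-0.091382i
  [-4]  conj(Y_{6,-4})(Ω₁) = +0.102774+0.157567i ; Y_{6,-4}(Ω₂) = +0.159590+0.042992i ; Δ = +0.009628+0.029564i
  [-3]  conj(Y_{6,-3})(Ω₁) = +0.311326-0.012700i ; Y_{6,-3}(Ω₂) = -0.263314-0.052652i ; Δ = -0.082645-0.013048i
  [-2]  conj(Y_{6,-2})(Ω₁) = -0.051894+0.095806i ; Y_{6,-2}(Ω₂) = -0.260995-0.034539i ; Δ = +0.016853-0.023212i
  [-1]  conj(Y_{6,-1})(Ω₁) = +0.158367+0.265888i ; Y_{6,-1}(Ω₂) = +0.184655+0.012165i ; Δ = +0.026009+0.051024i
  [+0]  conj(Y_{6,0})(Ω₁) = -0.087090-0.000000i ; Y_{6,0}(Ω₂) = +0.280829+0.000000i ; Δ = -0.024458-0.000000i
  [+1]  conj(Y_{6,1})(Ω₁) = -0.158367+0.265888i ; Y_{6,1}(Ω₂) = -0.184655+0.012165i ; Δ = +0.026009-0.051024i
  [+2]  conj(Y_{6,2})(Ω₁) = -0.051894-0.095806i ; Y_{6,2}(Ω₂) = -0.260995+0.034539i ; Δ = +0.016853+0.023212i
  [+3]  conj(Y_{6,3})(Ω₁) = -0.311326-0.012700i ; Y_{6,3}(Ω₂) = +0.263314-0.052652i ; Δ = -0.082645+0.013048i
  [+4]  conj(Y_{6,4})(Ω₁) = +0.102774-0.157567i ; Y_{6,4}(Ω₂) = +0.159590-0.042992i ; Δ = +0.009628-0.029564i
  [+5]  conj(Y_{6,5})(Ω₁) = -0.131666-0.268683i ; Y_{6,5}(Ω₂) = -0.408426+0.139406i ; Δ = +0.091232+0.091382i
  [+6]  conj(Y_{6,6})(Ω₁) = +0.427308+0.034921i ; Y_{6,6}(Ω₂) = +0.274761-0.114458i ; Δ = +0.121405-0.039314i
Accumulated sum +0.340504+0.000000i; after 4π/(2l+1) scaling, +0.329146+0.000000i ⇒ P_6 = 0.329146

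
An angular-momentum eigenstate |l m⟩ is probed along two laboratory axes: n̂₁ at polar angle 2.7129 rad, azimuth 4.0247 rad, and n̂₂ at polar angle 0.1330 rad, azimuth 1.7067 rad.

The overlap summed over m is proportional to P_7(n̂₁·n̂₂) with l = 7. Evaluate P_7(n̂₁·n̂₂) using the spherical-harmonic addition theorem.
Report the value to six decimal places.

Addition theorem: P_7(cos γ) = (4π/15) Σ_m Y*_{lm}(Ω₁) Y_{lm}(Ω₂), m = −7…7:
  m=-7: (-0.001067, 0.000109) × (0.000000, 0.000000) = (-0.000000, -0.000000)  (running Σ = (-0.000000, -0.000000))
  m=-6: (-0.004857, 0.007313) × (-0.000007, 0.000007) = (-0.000000, -0.000000)  (running Σ = (-0.000000, -0.000000))
  m=-5: (0.012993, 0.042475) × (-0.000111, -0.000138) = (0.000004, -0.000007)  (running Σ = (0.000004, -0.000007))
  m=-4: (0.142864, 0.058865) × (0.001881, -0.001137) = (0.000336, -0.000052)  (running Σ = (0.000340, -0.000058))
  m=-3: (0.323919, -0.173721) × (0.007792, 0.018041) = (0.005658, 0.004490)  (running Σ = (0.005998, 0.004432))
  m=-2: (0.104362, -0.527229) × (-0.118078, 0.032909) = (0.005028, 0.065688)  (running Σ = (0.011026, 0.070120))
  m=-1: (-0.181807, -0.221323) × (-0.065007, -0.475380) = (-0.093394, 0.100815)  (running Σ = (-0.082368, 0.170935))
  m=0: (0.360284, -0.000000) × (0.838097, 0.000000) = (0.301953, 0.000000)  (running Σ = (0.219585, 0.170935))
  m=1: (0.181807, -0.221323) × (0.065007, -0.475380) = (-0.093394, -0.100815)  (running Σ = (0.126192, 0.070120))
  m=2: (0.104362, 0.527229) × (-0.118078, -0.032909) = (0.005028, -0.065688)  (running Σ = (0.131219, 0.004432))
  m=3: (-0.323919, -0.173721) × (-0.007792, 0.018041) = (0.005658, -0.004490)  (running Σ = (0.136877, -0.000058))
  m=4: (0.142864, -0.058865) × (0.001881, 0.001137) = (0.000336, 0.000052)  (running Σ = (0.137213, -0.000007))
  m=5: (-0.012993, 0.042475) × (0.000111, -0.000138) = (0.000004, 0.000007)  (running Σ = (0.137218, -0.000000))
  m=6: (-0.004857, -0.007313) × (-0.000007, -0.000007) = (-0.000000, 0.000000)  (running Σ = (0.137218, -0.000000))
  m=7: (0.001067, 0.000109) × (-0.000000, 0.000000) = (-0.000000, 0.000000)  (running Σ = (0.137218, 0.000000))
Total Σ_m = (0.137218, 0.000000). Multiply by 0.837758: (0.114955, 0.000000). P_7(cos γ) = 0.114955

0.114955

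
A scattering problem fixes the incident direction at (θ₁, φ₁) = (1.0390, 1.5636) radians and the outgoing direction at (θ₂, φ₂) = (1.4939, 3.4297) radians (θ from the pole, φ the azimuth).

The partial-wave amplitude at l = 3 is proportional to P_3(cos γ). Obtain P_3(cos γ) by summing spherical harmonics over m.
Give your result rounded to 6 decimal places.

0.293182

Term-by-term m-sum for l=3 (normalisation 4π/7 = 1.795196):
  m=-3: (-0.005767, -0.267076) × (-0.268449, 0.314558) = (0.085559, 0.069882)  (running Σ = (0.085559, 0.069882))
  m=-2: (-0.384937, 0.005541) × (0.065444, -0.042524) = (-0.024956, 0.016732)  (running Σ = (0.060603, 0.086614))
  m=-1: (0.000573, 0.079569) × (0.299828, -0.088855) = (0.007242, 0.023806)  (running Σ = (0.067845, 0.110420))
  m=0: (-0.324406, -0.000000) × (-0.085157, 0.000000) = (0.027625, 0.000000)  (running Σ = (0.095470, 0.110420))
  m=1: (-0.000573, 0.079569) × (-0.299828, -0.088855) = (0.007242, -0.023806)  (running Σ = (0.102712, 0.086614))
  m=2: (-0.384937, -0.005541) × (0.065444, 0.042524) = (-0.024956, -0.016732)  (running Σ = (0.077756, 0.069882))
  m=3: (0.005767, -0.267076) × (0.268449, 0.314558) = (0.085559, -0.069882)  (running Σ = (0.163315, 0.000000))
Accumulated sum (0.163315, 0.000000); after 4π/(2l+1) scaling, (0.293182, 0.000000) ⇒ P_3 = 0.293182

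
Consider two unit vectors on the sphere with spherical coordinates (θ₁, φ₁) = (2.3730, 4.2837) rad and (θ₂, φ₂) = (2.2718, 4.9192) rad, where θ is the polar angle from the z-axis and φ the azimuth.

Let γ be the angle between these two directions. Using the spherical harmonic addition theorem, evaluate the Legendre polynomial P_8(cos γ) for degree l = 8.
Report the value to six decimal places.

-0.404291

Summing Y*_{l m}(θ₁,φ₁)·Y_{l m}(θ₂,φ₂) over m ∈ [−8, 8]; prefactor 4π/(2·8+1) = 0.739198:
  [-8]  conj(Y_{8,-8})(Ω₁) = -0.02694 + 0.00798j ; Y_{8,-8}(Ω₂) = -0.00501 - 0.05974j ; Δ = 0.00061 + 0.00157j
  [-7]  conj(Y_{8,-7})(Ω₁) = -0.01631 + 0.11508j ; Y_{8,-7}(Ω₂) = 0.20087 + 0.02486j ; Δ = -0.00614 + 0.02271j
  [-6]  conj(Y_{8,-6})(Ω₁) = 0.24148 + 0.15460j ; Y_{8,-6}(Ω₂) = -0.12728 + 0.37167j ; Δ = -0.08819 + 0.07007j
  [-5]  conj(Y_{8,-5})(Ω₁) = 0.37892 - 0.24429j ; Y_{8,-5}(Ω₂) = -0.38061 - 0.22647j ; Δ = -0.19955 + 0.00717j
  [-4]  conj(Y_{8,-4})(Ω₁) = -0.05579 - 0.38487j ; Y_{8,-4}(Ω₂) = 0.11190 - 0.12168j ; Δ = -0.05307 - 0.03628j
  [-3]  conj(Y_{8,-3})(Ω₁) = 0.00416 + 0.00122j ; Y_{8,-3}(Ω₂) = -0.15594 - 0.21823j ; Δ = -0.00038 - 0.00110j
  [-2]  conj(Y_{8,-2})(Ω₁) = 0.24482 - 0.28287j ; Y_{8,-2}(Ω₂) = 0.29741 - 0.13055j ; Δ = 0.03589 - 0.11609j
  [-1]  conj(Y_{8,-1})(Ω₁) = -0.07514 - 0.16440j ; Y_{8,-1}(Ω₂) = -0.02657 - 0.12662j ; Δ = -0.01882 + 0.01388j
  [+0]  conj(Y_{8,0})(Ω₁) = 0.32481 + 0.00000j ; Y_{8,0}(Ω₂) = 0.34600 + 0.00000j ; Δ = 0.11238 + 0.00000j
  [+1]  conj(Y_{8,1})(Ω₁) = 0.07514 - 0.16440j ; Y_{8,1}(Ω₂) = 0.02657 - 0.12662j ; Δ = -0.01882 - 0.01388j
  [+2]  conj(Y_{8,2})(Ω₁) = 0.24482 + 0.28287j ; Y_{8,2}(Ω₂) = 0.29741 + 0.13055j ; Δ = 0.03589 + 0.11609j
  [+3]  conj(Y_{8,3})(Ω₁) = -0.00416 + 0.00122j ; Y_{8,3}(Ω₂) = 0.15594 - 0.21823j ; Δ = -0.00038 + 0.00110j
  [+4]  conj(Y_{8,4})(Ω₁) = -0.05579 + 0.38487j ; Y_{8,4}(Ω₂) = 0.11190 + 0.12168j ; Δ = -0.05307 + 0.03628j
  [+5]  conj(Y_{8,5})(Ω₁) = -0.37892 - 0.24429j ; Y_{8,5}(Ω₂) = 0.38061 - 0.22647j ; Δ = -0.19955 - 0.00717j
  [+6]  conj(Y_{8,6})(Ω₁) = 0.24148 - 0.15460j ; Y_{8,6}(Ω₂) = -0.12728 - 0.37167j ; Δ = -0.08819 - 0.07007j
  [+7]  conj(Y_{8,7})(Ω₁) = 0.01631 + 0.11508j ; Y_{8,7}(Ω₂) = -0.20087 + 0.02486j ; Δ = -0.00614 - 0.02271j
  [+8]  conj(Y_{8,8})(Ω₁) = -0.02694 - 0.00798j ; Y_{8,8}(Ω₂) = -0.00501 + 0.05974j ; Δ = 0.00061 - 0.00157j
Total Σ_m = -0.54693 - 0.00000j. Multiply by 0.739198: -0.40429 - 0.00000j. P_8(cos γ) = -0.404291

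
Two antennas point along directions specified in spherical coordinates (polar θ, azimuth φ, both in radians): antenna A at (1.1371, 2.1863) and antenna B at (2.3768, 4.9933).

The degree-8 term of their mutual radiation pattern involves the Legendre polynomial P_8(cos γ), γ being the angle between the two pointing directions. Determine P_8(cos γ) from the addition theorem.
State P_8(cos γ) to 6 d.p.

Expand P_8 via completeness: Σ_{m} conj(Y_{8,m}) at Ω₁ times Y_{8,m} at Ω₂ —
  m=-8: Y*=0.04977 - 0.23165j  Y=-0.01704 - 0.02123j  product -0.00577 + 0.00289j
  m=-7: Y*=-0.40359 + 0.17248j  Y=0.10472 - 0.04373j  product -0.03472 + 0.03571j
  m=-6: Y*=0.29514 + 0.18153j  Y=0.03231 + 0.28053j  product -0.04139 + 0.08866j
  m=-5: Y*=0.00473 + 0.07367j  Y=-0.44279 - 0.07430j  product 0.00338 - 0.03297j
  m=-4: Y*=0.27910 - 0.22550j  Y=0.17081 - 0.35620j  product -0.03265 - 0.13793j
  m=-3: Y*=-0.09901 - 0.02801j  Y=0.00536 + 0.00478j  product -0.00040 - 0.00062j
  m=-2: Y*=-0.10229 - 0.28937j  Y=0.31407 - 0.19771j  product -0.08934 - 0.07066j
  m=-1: Y*=-0.09692 + 0.13706j  Y=0.05319 + 0.18435j  product -0.03042 - 0.01058j
  m=+0: Y*=-0.28430 + 0.00000j  Y=0.31880 + 0.00000j  product -0.09064 + 0.00000j
  m=+1: Y*=0.09692 + 0.13706j  Y=-0.05319 + 0.18435j  product -0.03042 + 0.01058j
  m=+2: Y*=-0.10229 + 0.28937j  Y=0.31407 + 0.19771j  product -0.08934 + 0.07066j
  m=+3: Y*=0.09901 - 0.02801j  Y=-0.00536 + 0.00478j  product -0.00040 + 0.00062j
  m=+4: Y*=0.27910 + 0.22550j  Y=0.17081 + 0.35620j  product -0.03265 + 0.13793j
  m=+5: Y*=-0.00473 + 0.07367j  Y=0.44279 - 0.07430j  product 0.00338 + 0.03297j
  m=+6: Y*=0.29514 - 0.18153j  Y=0.03231 - 0.28053j  product -0.04139 - 0.08866j
  m=+7: Y*=0.40359 + 0.17248j  Y=-0.10472 - 0.04373j  product -0.03472 - 0.03571j
  m=+8: Y*=0.04977 + 0.23165j  Y=-0.01704 + 0.02123j  product -0.00577 - 0.00289j
Σ over m = -0.55324 - 0.00000j; ×(4π/17) → -0.40896 - 0.00000j. Real part: -0.408956

-0.408956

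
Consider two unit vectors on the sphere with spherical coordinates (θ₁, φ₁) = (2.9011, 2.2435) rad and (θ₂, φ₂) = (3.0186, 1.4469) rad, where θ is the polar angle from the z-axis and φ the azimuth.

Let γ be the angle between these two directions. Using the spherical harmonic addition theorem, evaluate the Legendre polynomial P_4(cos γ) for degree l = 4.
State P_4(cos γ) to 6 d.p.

Summing Y*_{l m}(θ₁,φ₁)·Y_{l m}(θ₂,φ₂) over m ∈ [−4, 4]; prefactor 4π/(2·4+1) = 1.396263:
  m=-4: Y*=-0.001282+0.000620i  Y=+0.000088+0.000048i  product -0.000000-0.000000i
  m=-3: Y*=-0.014810-0.007105i  Y=+0.000833-0.002137i  product -0.000028+0.000026i
  m=-2: Y*=-0.023763-0.103640i  Y=-0.028773-0.007279i  product -0.000071+0.003155i
  m=-1: Y*=+0.245684-0.308391i  Y=-0.027723+0.222617i  product +0.061842+0.063243i
  m=+0: Y*=+0.618151-0.000000i  Y=+0.783436+0.000000i  product +0.484281+0.000000i
  m=+1: Y*=-0.245684-0.308391i  Y=+0.027723+0.222617i  product +0.061842-0.063243i
  m=+2: Y*=-0.023763+0.103640i  Y=-0.028773+0.007279i  product -0.000071-0.003155i
  m=+3: Y*=+0.014810-0.007105i  Y=-0.000833-0.002137i  product -0.000028-0.000026i
  m=+4: Y*=-0.001282-0.000620i  Y=+0.000088-0.000048i  product -0.000000+0.000000i
Σ over m = +0.607768+0.000000i; ×(4π/9) → +0.848604+0.000000i. Real part: 0.848604

0.848604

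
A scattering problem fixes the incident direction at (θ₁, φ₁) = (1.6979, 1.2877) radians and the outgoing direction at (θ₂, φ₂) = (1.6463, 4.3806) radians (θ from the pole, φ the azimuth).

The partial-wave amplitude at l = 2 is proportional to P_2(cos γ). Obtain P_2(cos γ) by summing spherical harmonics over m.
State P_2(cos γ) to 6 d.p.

Term-by-term m-sum for l=2 (normalisation 4π/5 = 2.513274):
  [-2]  conj(Y_{2,-2})(Ω₁) = (-0.320758, 0.203877) ; Y_{2,-2}(Ω₂) = (-0.302573, -0.236568) ; Δ = (0.145283, 0.014193)
  [-1]  conj(Y_{2,-1})(Ω₁) = (-0.027134, -0.093273) ; Y_{2,-1}(Ω₂) = (0.018928, -0.054940) ; Δ = (-0.005638, -0.000275)
  [+0]  conj(Y_{2,0})(Ω₁) = (-0.300188, -0.000000) ; Y_{2,0}(Ω₂) = (-0.310008, 0.000000) ; Δ = (0.093061, 0.000000)
  [+1]  conj(Y_{2,1})(Ω₁) = (0.027134, -0.093273) ; Y_{2,1}(Ω₂) = (-0.018928, -0.054940) ; Δ = (-0.005638, 0.000275)
  [+2]  conj(Y_{2,2})(Ω₁) = (-0.320758, -0.203877) ; Y_{2,2}(Ω₂) = (-0.302573, 0.236568) ; Δ = (0.145283, -0.014193)
Accumulated sum (0.372351, 0.000000); after 4π/(2l+1) scaling, (0.935820, 0.000000) ⇒ P_2 = 0.935820

0.935820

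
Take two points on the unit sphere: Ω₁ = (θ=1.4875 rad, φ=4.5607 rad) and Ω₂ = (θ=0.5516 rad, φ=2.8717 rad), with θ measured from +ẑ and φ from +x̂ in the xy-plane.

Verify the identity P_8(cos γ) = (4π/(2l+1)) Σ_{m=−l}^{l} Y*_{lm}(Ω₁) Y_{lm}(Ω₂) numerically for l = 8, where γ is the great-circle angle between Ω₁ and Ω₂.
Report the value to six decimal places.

0.272591

Addition theorem: P_8(cos γ) = (4π/17) Σ_m Y*_{lm}(Ω₁) Y_{lm}(Ω₂), m = −8…8:
  term(m=-8) = (0.000860, 0.001192)   from Y*(Ω₁)=(0.175322, -0.469647), Y(Ω₂)=(-0.001627, 0.002439)
  term(m=-7) = (0.002349, -0.002160)   from Y*(Ω₁)=(0.146194, 0.081578), Y(Ω₂)=(0.005968, -0.018102)
  term(m=-6) = (0.019314, 0.016574)   from Y*(Ω₁)=(0.202731, -0.260859), Y(Ω₂)=(-0.003739, 0.076944)
  term(m=-5) = (0.023146, -0.034493)   from Y*(Ω₁)=(0.132445, 0.139784), Y(Ω₂)=(-0.047355, -0.210450)
  term(m=-4) = (0.101935, 0.052141)   from Y*(Ω₁)=(0.225599, -0.156589), Y(Ω₂)=(0.196668, 0.367629)
  term(m=-3) = (0.035164, -0.094969)   from Y*(Ω₁)=(0.089200, 0.182294), Y(Ω₂)=(-0.344174, -0.361306)
  term(m=-2) = (0.048821, 0.011762)   from Y*(Ω₁)=(0.237938, -0.074485), Y(Ω₂)=(0.172778, 0.103518)
  term(m=-1) = (-0.008008, 0.067434)   from Y*(Ω₁)=(0.031282, 0.204639), Y(Ω₂)=(0.316157, 0.087462)
  term(m=+0) = (-0.078393, 0.000000)   from Y*(Ω₁)=(0.241763, -0.000000), Y(Ω₂)=(-0.324255, 0.000000)
  term(m=+1) = (-0.008008, -0.067434)   from Y*(Ω₁)=(-0.031282, 0.204639), Y(Ω₂)=(-0.316157, 0.087462)
  term(m=+2) = (0.048821, -0.011762)   from Y*(Ω₁)=(0.237938, 0.074485), Y(Ω₂)=(0.172778, -0.103518)
  term(m=+3) = (0.035164, 0.094969)   from Y*(Ω₁)=(-0.089200, 0.182294), Y(Ω₂)=(0.344174, -0.361306)
  term(m=+4) = (0.101935, -0.052141)   from Y*(Ω₁)=(0.225599, 0.156589), Y(Ω₂)=(0.196668, -0.367629)
  term(m=+5) = (0.023146, 0.034493)   from Y*(Ω₁)=(-0.132445, 0.139784), Y(Ω₂)=(0.047355, -0.210450)
  term(m=+6) = (0.019314, -0.016574)   from Y*(Ω₁)=(0.202731, 0.260859), Y(Ω₂)=(-0.003739, -0.076944)
  term(m=+7) = (0.002349, 0.002160)   from Y*(Ω₁)=(-0.146194, 0.081578), Y(Ω₂)=(-0.005968, -0.018102)
  term(m=+8) = (0.000860, -0.001192)   from Y*(Ω₁)=(0.175322, 0.469647), Y(Ω₂)=(-0.001627, -0.002439)
Σ over m = (0.368766, 0.000000); ×(4π/17) → (0.272591, 0.000000). Real part: 0.272591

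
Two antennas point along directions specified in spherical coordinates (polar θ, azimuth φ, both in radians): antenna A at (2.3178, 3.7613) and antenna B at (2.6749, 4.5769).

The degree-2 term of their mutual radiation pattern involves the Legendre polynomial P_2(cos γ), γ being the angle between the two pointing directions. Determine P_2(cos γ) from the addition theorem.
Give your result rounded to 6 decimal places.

0.540999

Expand P_2 via completeness: Σ_{m} conj(Y_{2,m}) at Ω₁ times Y_{2,m} at Ω₂ —
  [-2]  conj(Y_{2,-2})(Ω₁) = (0.067658, 0.196639) ; Y_{2,-2}(Ω₂) = (-0.075344, -0.020932) ; Δ = (-0.000982, -0.016232)
  [-1]  conj(Y_{2,-1})(Ω₁) = (0.313519, 0.223686) ; Y_{2,-1}(Ω₂) = (0.041931, -0.307580) ; Δ = (0.081947, -0.087053)
  [+0]  conj(Y_{2,0})(Ω₁) = (0.121404, -0.000000) ; Y_{2,0}(Ω₂) = (0.439238, 0.000000) ; Δ = (0.053325, 0.000000)
  [+1]  conj(Y_{2,1})(Ω₁) = (-0.313519, 0.223686) ; Y_{2,1}(Ω₂) = (-0.041931, -0.307580) ; Δ = (0.081947, 0.087053)
  [+2]  conj(Y_{2,2})(Ω₁) = (0.067658, -0.196639) ; Y_{2,2}(Ω₂) = (-0.075344, 0.020932) ; Δ = (-0.000982, 0.016232)
Total Σ_m = (0.215256, 0.000000). Multiply by 2.513274: (0.540999, 0.000000). P_2(cos γ) = 0.540999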